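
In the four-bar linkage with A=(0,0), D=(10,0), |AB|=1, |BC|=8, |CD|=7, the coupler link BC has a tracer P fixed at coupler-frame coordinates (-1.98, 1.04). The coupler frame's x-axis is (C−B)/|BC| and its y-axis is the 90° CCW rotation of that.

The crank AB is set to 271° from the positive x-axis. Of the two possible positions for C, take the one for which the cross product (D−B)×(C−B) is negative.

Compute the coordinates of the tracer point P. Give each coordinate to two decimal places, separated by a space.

A=(0,0), D=(10.00,0)
B = A + 1.00·(cos271°, sin271°) = (0.0175, -0.9998)
|BD| = 10.0325
circle(B,8.00) ∩ circle(D,7.00): a=5.7638, h=5.5478
  candidates: C₊=(5.1997,5.0948) cross=55.659; C₋=(6.3055,-5.9456) cross=-55.659
  mode - wants cross < 0 → take C=(6.3055,-5.9456) (cross=-55.659)
ex = (C−B)/|BC| = (0.7860,-0.6182); ey = (0.6182,0.7860)
P = B + -1.98·ex + 1.04·ey = (-0.8959,1.0417)

-0.90 1.04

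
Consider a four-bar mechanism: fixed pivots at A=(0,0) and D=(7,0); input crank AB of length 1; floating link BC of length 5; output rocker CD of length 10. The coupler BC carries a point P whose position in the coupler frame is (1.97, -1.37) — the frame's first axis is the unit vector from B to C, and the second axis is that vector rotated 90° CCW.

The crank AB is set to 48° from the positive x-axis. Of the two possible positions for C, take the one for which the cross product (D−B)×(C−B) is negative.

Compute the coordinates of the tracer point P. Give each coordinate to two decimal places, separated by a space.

-1.64 0.09

A=(0,0), D=(7.00,0)
B = A + 1.00·(cos48°, sin48°) = (0.6691, 0.7431)
|BD| = 6.3743
circle(B,5.00) ∩ circle(D,10.00): a=-2.6958, h=4.2110
  candidates: C₊=(-1.5173,5.2397) cross=26.842; C₋=(-2.4992,-3.1249) cross=-26.842
  mode - wants cross < 0 → take C=(-2.4992,-3.1249) (cross=-26.842)
ex = (C−B)/|BC| = (-0.6337,-0.7736); ey = (0.7736,-0.6337)
P = B + 1.97·ex + -1.37·ey = (-1.6390,0.0873)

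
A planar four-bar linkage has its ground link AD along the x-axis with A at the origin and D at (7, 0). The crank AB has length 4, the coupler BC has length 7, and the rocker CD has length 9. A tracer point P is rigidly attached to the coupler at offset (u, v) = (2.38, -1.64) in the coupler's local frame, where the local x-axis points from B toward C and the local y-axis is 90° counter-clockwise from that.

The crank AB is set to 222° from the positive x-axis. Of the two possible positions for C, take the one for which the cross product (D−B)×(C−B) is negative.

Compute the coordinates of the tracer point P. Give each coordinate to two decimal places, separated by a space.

A=(0,0), D=(7.00,0)
B = A + 4.00·(cos222°, sin222°) = (-2.9726, -2.6765)
|BD| = 10.3255
circle(B,7.00) ∩ circle(D,9.00): a=3.6132, h=5.9954
  candidates: C₊=(-1.0370,4.0505) cross=61.906; C₋=(2.0712,-7.5304) cross=-61.906
  mode - wants cross < 0 → take C=(2.0712,-7.5304) (cross=-61.906)
ex = (C−B)/|BC| = (0.7205,-0.6934); ey = (0.6934,0.7205)
P = B + 2.38·ex + -1.64·ey = (-2.3949,-5.5085)

-2.39 -5.51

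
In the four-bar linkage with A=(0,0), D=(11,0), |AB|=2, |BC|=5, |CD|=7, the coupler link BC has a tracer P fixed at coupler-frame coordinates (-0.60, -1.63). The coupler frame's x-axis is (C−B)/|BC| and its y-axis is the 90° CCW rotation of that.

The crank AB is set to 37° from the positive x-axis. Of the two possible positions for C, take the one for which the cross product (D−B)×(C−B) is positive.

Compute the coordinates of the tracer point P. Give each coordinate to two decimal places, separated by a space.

2.15 -0.44

A=(0,0), D=(11.00,0)
B = A + 2.00·(cos37°, sin37°) = (1.5973, 1.2036)
|BD| = 9.4795
circle(B,5.00) ∩ circle(D,7.00): a=3.4738, h=3.5962
  candidates: C₊=(5.4996,4.3296) cross=34.090; C₋=(4.5864,-2.8045) cross=-34.090
  mode + wants cross > 0 → take C=(5.4996,4.3296) (cross=34.090)
ex = (C−B)/|BC| = (0.7805,0.6252); ey = (-0.6252,0.7805)
P = B + -0.60·ex + -1.63·ey = (2.1481,-0.4436)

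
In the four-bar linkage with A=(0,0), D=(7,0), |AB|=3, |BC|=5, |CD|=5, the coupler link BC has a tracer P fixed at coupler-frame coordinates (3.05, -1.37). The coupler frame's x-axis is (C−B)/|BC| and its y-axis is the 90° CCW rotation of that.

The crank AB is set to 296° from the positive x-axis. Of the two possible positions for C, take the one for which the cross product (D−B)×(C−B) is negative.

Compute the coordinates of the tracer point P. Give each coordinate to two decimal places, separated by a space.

A=(0,0), D=(7.00,0)
B = A + 3.00·(cos296°, sin296°) = (1.3151, -2.6964)
|BD| = 6.2919
circle(B,5.00) ∩ circle(D,5.00): a=3.1460, h=3.8862
  candidates: C₊=(2.4921,2.1631) cross=24.452; C₋=(5.8230,-4.8595) cross=-24.452
  mode - wants cross < 0 → take C=(5.8230,-4.8595) (cross=-24.452)
ex = (C−B)/|BC| = (0.9016,-0.4326); ey = (0.4326,0.9016)
P = B + 3.05·ex + -1.37·ey = (3.4722,-5.2510)

3.47 -5.25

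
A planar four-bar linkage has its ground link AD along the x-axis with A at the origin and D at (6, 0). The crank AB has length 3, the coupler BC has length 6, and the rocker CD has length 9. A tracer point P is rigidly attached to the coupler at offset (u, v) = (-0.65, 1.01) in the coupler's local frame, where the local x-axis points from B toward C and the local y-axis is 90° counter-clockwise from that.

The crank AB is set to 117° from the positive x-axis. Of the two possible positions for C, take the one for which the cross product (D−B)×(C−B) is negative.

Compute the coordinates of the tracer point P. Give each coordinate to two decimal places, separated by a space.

-0.25 3.14

A=(0,0), D=(6.00,0)
B = A + 3.00·(cos117°, sin117°) = (-1.3620, 2.6730)
|BD| = 7.8322
circle(B,6.00) ∩ circle(D,9.00): a=1.0434, h=5.9086
  candidates: C₊=(1.6353,7.8708) cross=46.277; C₋=(-2.3978,-3.2369) cross=-46.277
  mode - wants cross < 0 → take C=(-2.3978,-3.2369) (cross=-46.277)
ex = (C−B)/|BC| = (-0.1726,-0.9850); ey = (0.9850,-0.1726)
P = B + -0.65·ex + 1.01·ey = (-0.2549,3.1389)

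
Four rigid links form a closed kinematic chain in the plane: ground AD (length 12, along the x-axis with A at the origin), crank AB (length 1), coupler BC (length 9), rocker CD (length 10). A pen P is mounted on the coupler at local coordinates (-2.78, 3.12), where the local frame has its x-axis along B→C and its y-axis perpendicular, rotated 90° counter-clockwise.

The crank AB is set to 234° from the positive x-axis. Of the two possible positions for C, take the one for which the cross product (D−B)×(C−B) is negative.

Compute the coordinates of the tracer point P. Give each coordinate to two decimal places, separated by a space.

-0.11 3.34

A=(0,0), D=(12.00,0)
B = A + 1.00·(cos234°, sin234°) = (-0.5878, -0.8090)
|BD| = 12.6138
circle(B,9.00) ∩ circle(D,10.00): a=5.5537, h=7.0821
  candidates: C₊=(4.5003,6.6147) cross=89.332; C₋=(5.4087,-7.5203) cross=-89.332
  mode - wants cross < 0 → take C=(5.4087,-7.5203) (cross=-89.332)
ex = (C−B)/|BC| = (0.6663,-0.7457); ey = (0.7457,0.6663)
P = B + -2.78·ex + 3.12·ey = (-0.1135,3.3428)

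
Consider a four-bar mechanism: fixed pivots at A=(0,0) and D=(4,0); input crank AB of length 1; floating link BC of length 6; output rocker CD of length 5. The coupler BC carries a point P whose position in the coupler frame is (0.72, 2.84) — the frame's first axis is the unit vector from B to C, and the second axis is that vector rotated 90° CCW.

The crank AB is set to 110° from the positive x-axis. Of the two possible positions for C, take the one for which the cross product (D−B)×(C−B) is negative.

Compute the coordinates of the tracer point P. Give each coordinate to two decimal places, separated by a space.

A=(0,0), D=(4.00,0)
B = A + 1.00·(cos110°, sin110°) = (-0.3420, 0.9397)
|BD| = 4.4425
circle(B,6.00) ∩ circle(D,5.00): a=3.4593, h=4.9024
  candidates: C₊=(4.0760,4.9994) cross=21.779; C₋=(2.0021,-4.5835) cross=-21.779
  mode - wants cross < 0 → take C=(2.0021,-4.5835) (cross=-21.779)
ex = (C−B)/|BC| = (0.3907,-0.9205); ey = (0.9205,0.3907)
P = B + 0.72·ex + 2.84·ey = (2.5536,1.3864)

2.55 1.39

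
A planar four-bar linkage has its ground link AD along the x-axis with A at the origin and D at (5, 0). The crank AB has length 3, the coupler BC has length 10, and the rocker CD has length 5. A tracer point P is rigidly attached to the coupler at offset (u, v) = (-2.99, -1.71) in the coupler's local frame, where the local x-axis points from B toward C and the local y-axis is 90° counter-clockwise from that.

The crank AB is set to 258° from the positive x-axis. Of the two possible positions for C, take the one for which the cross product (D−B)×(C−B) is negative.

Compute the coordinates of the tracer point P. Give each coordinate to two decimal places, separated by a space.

-3.53 -4.79

A=(0,0), D=(5.00,0)
B = A + 3.00·(cos258°, sin258°) = (-0.6237, -2.9344)
|BD| = 6.3433
circle(B,10.00) ∩ circle(D,5.00): a=9.0834, h=4.1823
  candidates: C₊=(5.4945,4.9755) cross=26.530; C₋=(9.3640,-2.4403) cross=-26.530
  mode - wants cross < 0 → take C=(9.3640,-2.4403) (cross=-26.530)
ex = (C−B)/|BC| = (0.9988,0.0494); ey = (-0.0494,0.9988)
P = B + -2.99·ex + -1.71·ey = (-3.5256,-4.7901)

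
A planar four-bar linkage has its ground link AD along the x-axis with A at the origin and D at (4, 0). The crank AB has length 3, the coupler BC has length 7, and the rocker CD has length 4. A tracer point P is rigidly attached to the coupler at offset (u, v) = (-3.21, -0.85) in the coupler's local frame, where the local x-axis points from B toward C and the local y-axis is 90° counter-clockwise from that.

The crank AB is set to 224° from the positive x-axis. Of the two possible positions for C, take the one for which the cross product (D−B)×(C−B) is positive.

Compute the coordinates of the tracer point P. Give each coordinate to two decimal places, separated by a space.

A=(0,0), D=(4.00,0)
B = A + 3.00·(cos224°, sin224°) = (-2.1580, -2.0840)
|BD| = 6.5011
circle(B,7.00) ∩ circle(D,4.00): a=5.7886, h=3.9360
  candidates: C₊=(2.0634,3.4999) cross=25.588; C₋=(4.5868,-3.9567) cross=-25.588
  mode + wants cross > 0 → take C=(2.0634,3.4999) (cross=25.588)
ex = (C−B)/|BC| = (0.6031,0.7977); ey = (-0.7977,0.6031)
P = B + -3.21·ex + -0.85·ey = (-3.4158,-5.1572)

-3.42 -5.16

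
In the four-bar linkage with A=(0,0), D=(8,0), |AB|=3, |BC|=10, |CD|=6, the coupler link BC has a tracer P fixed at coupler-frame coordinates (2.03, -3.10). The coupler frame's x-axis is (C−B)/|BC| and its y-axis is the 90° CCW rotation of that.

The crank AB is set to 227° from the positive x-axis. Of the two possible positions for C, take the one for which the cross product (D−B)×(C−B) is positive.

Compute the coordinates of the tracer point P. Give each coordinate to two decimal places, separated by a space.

1.60 -2.84

A=(0,0), D=(8.00,0)
B = A + 3.00·(cos227°, sin227°) = (-2.0460, -2.1941)
|BD| = 10.2828
circle(B,10.00) ∩ circle(D,6.00): a=8.2534, h=5.6464
  candidates: C₊=(4.8126,5.0833) cross=58.060; C₋=(7.2221,-5.9494) cross=-58.060
  mode + wants cross > 0 → take C=(4.8126,5.0833) (cross=58.060)
ex = (C−B)/|BC| = (0.6859,0.7277); ey = (-0.7277,0.6859)
P = B + 2.03·ex + -3.10·ey = (1.6023,-2.8429)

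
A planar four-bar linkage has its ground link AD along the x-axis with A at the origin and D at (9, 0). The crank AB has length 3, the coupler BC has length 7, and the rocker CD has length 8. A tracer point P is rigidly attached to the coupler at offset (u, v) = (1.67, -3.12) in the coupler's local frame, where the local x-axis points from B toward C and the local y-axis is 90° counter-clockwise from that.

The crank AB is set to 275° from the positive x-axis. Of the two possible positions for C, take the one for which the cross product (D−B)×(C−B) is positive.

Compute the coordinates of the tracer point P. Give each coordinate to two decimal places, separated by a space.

A=(0,0), D=(9.00,0)
B = A + 3.00·(cos275°, sin275°) = (0.2615, -2.9886)
|BD| = 9.2355
circle(B,7.00) ∩ circle(D,8.00): a=3.8056, h=5.8751
  candidates: C₊=(1.9612,3.8019) cross=54.259; C₋=(5.7635,-7.3161) cross=-54.259
  mode + wants cross > 0 → take C=(1.9612,3.8019) (cross=54.259)
ex = (C−B)/|BC| = (0.2428,0.9701); ey = (-0.9701,0.2428)
P = B + 1.67·ex + -3.12·ey = (3.6936,-2.1261)

3.69 -2.13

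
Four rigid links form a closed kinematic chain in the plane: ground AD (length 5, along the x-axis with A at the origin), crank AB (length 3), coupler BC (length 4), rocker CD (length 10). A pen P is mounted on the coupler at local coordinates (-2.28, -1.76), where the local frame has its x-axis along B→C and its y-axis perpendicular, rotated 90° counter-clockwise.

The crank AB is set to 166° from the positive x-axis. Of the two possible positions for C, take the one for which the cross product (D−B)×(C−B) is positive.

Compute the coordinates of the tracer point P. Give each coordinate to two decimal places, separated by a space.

A=(0,0), D=(5.00,0)
B = A + 3.00·(cos166°, sin166°) = (-2.9109, 0.7258)
|BD| = 7.9441
circle(B,4.00) ∩ circle(D,10.00): a=-1.3149, h=3.7777
  candidates: C₊=(-3.8751,4.6078) cross=30.011; C₋=(-4.5654,-2.9160) cross=-30.011
  mode + wants cross > 0 → take C=(-3.8751,4.6078) (cross=30.011)
ex = (C−B)/|BC| = (-0.2411,0.9705); ey = (-0.9705,-0.2411)
P = B + -2.28·ex + -1.76·ey = (-0.6532,-1.0627)

-0.65 -1.06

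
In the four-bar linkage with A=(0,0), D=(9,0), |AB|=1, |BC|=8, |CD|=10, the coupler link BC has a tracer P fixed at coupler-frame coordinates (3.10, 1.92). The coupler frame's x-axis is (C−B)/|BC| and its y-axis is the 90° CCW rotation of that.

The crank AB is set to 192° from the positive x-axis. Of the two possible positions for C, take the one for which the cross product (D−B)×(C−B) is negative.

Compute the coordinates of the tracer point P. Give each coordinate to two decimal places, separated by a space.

A=(0,0), D=(9.00,0)
B = A + 1.00·(cos192°, sin192°) = (-0.9781, -0.2079)
|BD| = 9.9803
circle(B,8.00) ∩ circle(D,10.00): a=3.1866, h=7.3380
  candidates: C₊=(2.0549,7.1948) cross=73.235; C₋=(2.3606,-7.4779) cross=-73.235
  mode - wants cross < 0 → take C=(2.3606,-7.4779) (cross=-73.235)
ex = (C−B)/|BC| = (0.4173,-0.9087); ey = (0.9087,0.4173)
P = B + 3.10·ex + 1.92·ey = (2.0604,-2.2237)

2.06 -2.22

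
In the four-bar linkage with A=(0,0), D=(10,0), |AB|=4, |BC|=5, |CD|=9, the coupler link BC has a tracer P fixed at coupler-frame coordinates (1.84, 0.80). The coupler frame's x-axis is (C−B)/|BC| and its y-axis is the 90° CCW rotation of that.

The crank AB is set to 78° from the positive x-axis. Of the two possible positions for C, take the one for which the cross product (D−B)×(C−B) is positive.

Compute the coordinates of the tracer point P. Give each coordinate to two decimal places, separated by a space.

1.69 5.73

A=(0,0), D=(10.00,0)
B = A + 4.00·(cos78°, sin78°) = (0.8316, 3.9126)
|BD| = 9.9683
circle(B,5.00) ∩ circle(D,9.00): a=2.1752, h=4.5020
  candidates: C₊=(4.5994,7.1995) cross=44.878; C₋=(1.0653,-1.0819) cross=-44.878
  mode + wants cross > 0 → take C=(4.5994,7.1995) (cross=44.878)
ex = (C−B)/|BC| = (0.7535,0.6574); ey = (-0.6574,0.7535)
P = B + 1.84·ex + 0.80·ey = (1.6923,5.7250)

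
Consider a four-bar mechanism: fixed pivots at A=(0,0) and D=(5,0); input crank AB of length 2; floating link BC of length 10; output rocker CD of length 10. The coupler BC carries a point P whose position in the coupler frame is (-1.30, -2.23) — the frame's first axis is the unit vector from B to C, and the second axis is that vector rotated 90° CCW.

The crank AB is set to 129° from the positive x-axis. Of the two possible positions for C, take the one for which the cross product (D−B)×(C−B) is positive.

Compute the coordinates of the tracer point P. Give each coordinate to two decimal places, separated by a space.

-0.09 -0.75

A=(0,0), D=(5.00,0)
B = A + 2.00·(cos129°, sin129°) = (-1.2586, 1.5543)
|BD| = 6.4488
circle(B,10.00) ∩ circle(D,10.00): a=3.2244, h=9.4659
  candidates: C₊=(4.1522,9.9640) cross=61.043; C₋=(-0.4108,-8.4097) cross=-61.043
  mode + wants cross > 0 → take C=(4.1522,9.9640) (cross=61.043)
ex = (C−B)/|BC| = (0.5411,0.8410); ey = (-0.8410,0.5411)
P = B + -1.30·ex + -2.23·ey = (-0.0867,-0.7456)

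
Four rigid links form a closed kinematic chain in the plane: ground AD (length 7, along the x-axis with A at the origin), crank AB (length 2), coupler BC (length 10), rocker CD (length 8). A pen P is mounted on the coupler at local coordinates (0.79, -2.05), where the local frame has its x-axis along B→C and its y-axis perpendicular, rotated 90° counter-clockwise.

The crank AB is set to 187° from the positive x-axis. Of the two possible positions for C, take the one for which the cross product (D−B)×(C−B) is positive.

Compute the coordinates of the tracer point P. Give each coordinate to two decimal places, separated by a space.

0.11 -0.92

A=(0,0), D=(7.00,0)
B = A + 2.00·(cos187°, sin187°) = (-1.9851, -0.2437)
|BD| = 8.9884
circle(B,10.00) ∩ circle(D,8.00): a=6.4968, h=7.6021
  candidates: C₊=(4.3032,7.5317) cross=68.331; C₋=(4.7154,-7.6669) cross=-68.331
  mode + wants cross > 0 → take C=(4.3032,7.5317) (cross=68.331)
ex = (C−B)/|BC| = (0.6288,0.7775); ey = (-0.7775,0.6288)
P = B + 0.79·ex + -2.05·ey = (0.1057,-0.9186)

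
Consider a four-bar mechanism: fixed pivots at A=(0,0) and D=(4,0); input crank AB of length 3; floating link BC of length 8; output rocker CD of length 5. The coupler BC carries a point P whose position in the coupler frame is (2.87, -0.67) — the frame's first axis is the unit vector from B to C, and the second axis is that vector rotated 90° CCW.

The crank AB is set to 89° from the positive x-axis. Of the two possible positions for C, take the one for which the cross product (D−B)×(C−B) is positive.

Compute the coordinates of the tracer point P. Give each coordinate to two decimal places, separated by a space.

2.92 2.30

A=(0,0), D=(4.00,0)
B = A + 3.00·(cos89°, sin89°) = (0.0524, 2.9995)
|BD| = 4.9579
circle(B,8.00) ∩ circle(D,5.00): a=6.4121, h=4.7839
  candidates: C₊=(8.0520,2.9293) cross=23.718; C₋=(2.2636,-4.6888) cross=-23.718
  mode + wants cross > 0 → take C=(8.0520,2.9293) (cross=23.718)
ex = (C−B)/|BC| = (1.0000,-0.0088); ey = (0.0088,1.0000)
P = B + 2.87·ex + -0.67·ey = (2.9164,2.3044)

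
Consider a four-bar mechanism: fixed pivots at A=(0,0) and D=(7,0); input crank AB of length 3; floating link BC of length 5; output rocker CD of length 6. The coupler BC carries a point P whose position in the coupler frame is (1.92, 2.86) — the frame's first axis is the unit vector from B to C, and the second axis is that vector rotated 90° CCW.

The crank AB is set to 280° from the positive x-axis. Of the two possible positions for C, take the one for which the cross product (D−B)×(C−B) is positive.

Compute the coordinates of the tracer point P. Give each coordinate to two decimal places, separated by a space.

-1.99 -0.59

A=(0,0), D=(7.00,0)
B = A + 3.00·(cos280°, sin280°) = (0.5209, -2.9544)
|BD| = 7.1209
circle(B,5.00) ∩ circle(D,6.00): a=2.7881, h=4.1505
  candidates: C₊=(1.3357,1.9788) cross=29.555; C₋=(4.7797,-5.5741) cross=-29.555
  mode + wants cross > 0 → take C=(1.3357,1.9788) (cross=29.555)
ex = (C−B)/|BC| = (0.1629,0.9866); ey = (-0.9866,0.1629)
P = B + 1.92·ex + 2.86·ey = (-1.9880,-0.5941)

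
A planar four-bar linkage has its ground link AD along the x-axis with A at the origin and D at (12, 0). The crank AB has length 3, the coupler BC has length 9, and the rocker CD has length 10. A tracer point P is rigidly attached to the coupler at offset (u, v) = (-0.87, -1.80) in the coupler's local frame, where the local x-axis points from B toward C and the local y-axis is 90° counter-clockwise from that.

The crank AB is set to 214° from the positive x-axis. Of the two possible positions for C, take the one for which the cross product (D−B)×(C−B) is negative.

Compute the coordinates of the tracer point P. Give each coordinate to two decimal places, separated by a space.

A=(0,0), D=(12.00,0)
B = A + 3.00·(cos214°, sin214°) = (-2.4871, -1.6776)
|BD| = 14.5839
circle(B,9.00) ∩ circle(D,10.00): a=6.6406, h=6.0748
  candidates: C₊=(3.4106,5.1207) cross=88.594; C₋=(4.8081,-6.9482) cross=-88.594
  mode - wants cross < 0 → take C=(4.8081,-6.9482) (cross=-88.594)
ex = (C−B)/|BC| = (0.8106,-0.5856); ey = (0.5856,0.8106)
P = B + -0.87·ex + -1.80·ey = (-4.2464,-2.6271)

-4.25 -2.63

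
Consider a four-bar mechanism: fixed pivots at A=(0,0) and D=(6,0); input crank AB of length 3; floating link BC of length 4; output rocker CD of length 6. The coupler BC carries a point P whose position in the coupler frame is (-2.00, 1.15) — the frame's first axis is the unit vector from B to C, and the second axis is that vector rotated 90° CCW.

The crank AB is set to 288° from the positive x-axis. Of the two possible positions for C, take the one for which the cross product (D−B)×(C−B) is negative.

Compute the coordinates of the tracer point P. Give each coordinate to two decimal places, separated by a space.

A=(0,0), D=(6.00,0)
B = A + 3.00·(cos288°, sin288°) = (0.9271, -2.8532)
|BD| = 5.8203
circle(B,4.00) ∩ circle(D,6.00): a=1.1920, h=3.8183
  candidates: C₊=(0.0942,1.0592) cross=22.223; C₋=(3.8378,-5.5968) cross=-22.223
  mode - wants cross < 0 → take C=(3.8378,-5.5968) (cross=-22.223)
ex = (C−B)/|BC| = (0.7277,-0.6859); ey = (0.6859,0.7277)
P = B + -2.00·ex + 1.15·ey = (0.2605,-0.6445)

0.26 -0.64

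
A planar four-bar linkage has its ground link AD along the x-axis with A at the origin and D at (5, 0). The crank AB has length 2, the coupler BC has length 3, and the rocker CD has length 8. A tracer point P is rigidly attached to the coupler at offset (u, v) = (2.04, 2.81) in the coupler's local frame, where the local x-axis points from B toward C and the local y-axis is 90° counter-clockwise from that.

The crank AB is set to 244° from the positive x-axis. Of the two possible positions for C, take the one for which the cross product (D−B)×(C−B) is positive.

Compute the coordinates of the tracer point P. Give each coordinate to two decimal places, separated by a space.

-4.31 -2.33

A=(0,0), D=(5.00,0)
B = A + 2.00·(cos244°, sin244°) = (-0.8767, -1.7976)
|BD| = 6.1455
circle(B,3.00) ∩ circle(D,8.00): a=-1.4020, h=2.6522
  candidates: C₊=(-2.9933,0.3285) cross=16.299; C₋=(-1.4417,-4.7439) cross=-16.299
  mode + wants cross > 0 → take C=(-2.9933,0.3285) (cross=16.299)
ex = (C−B)/|BC| = (-0.7055,0.7087); ey = (-0.7087,-0.7055)
P = B + 2.04·ex + 2.81·ey = (-4.3074,-2.3343)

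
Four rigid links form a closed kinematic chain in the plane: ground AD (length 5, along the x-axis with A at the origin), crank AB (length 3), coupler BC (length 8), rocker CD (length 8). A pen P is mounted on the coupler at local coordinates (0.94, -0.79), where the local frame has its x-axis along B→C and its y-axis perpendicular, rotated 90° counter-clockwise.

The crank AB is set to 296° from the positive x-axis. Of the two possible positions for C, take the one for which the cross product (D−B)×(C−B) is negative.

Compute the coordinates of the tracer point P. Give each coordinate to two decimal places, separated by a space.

A=(0,0), D=(5.00,0)
B = A + 3.00·(cos296°, sin296°) = (1.3151, -2.6964)
|BD| = 4.5661
circle(B,8.00) ∩ circle(D,8.00): a=2.2830, h=7.6673
  candidates: C₊=(-1.3702,4.8395) cross=35.009; C₋=(7.6853,-7.5359) cross=-35.009
  mode - wants cross < 0 → take C=(7.6853,-7.5359) (cross=-35.009)
ex = (C−B)/|BC| = (0.7963,-0.6049); ey = (0.6049,0.7963)
P = B + 0.94·ex + -0.79·ey = (1.5857,-3.8941)

1.59 -3.89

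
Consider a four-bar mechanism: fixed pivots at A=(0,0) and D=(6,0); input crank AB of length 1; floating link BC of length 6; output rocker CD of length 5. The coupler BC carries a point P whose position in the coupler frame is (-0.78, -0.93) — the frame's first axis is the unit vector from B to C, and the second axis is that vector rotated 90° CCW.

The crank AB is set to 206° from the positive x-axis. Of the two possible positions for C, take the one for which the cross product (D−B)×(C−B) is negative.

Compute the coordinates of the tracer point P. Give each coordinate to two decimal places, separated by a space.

-2.10 -0.62

A=(0,0), D=(6.00,0)
B = A + 1.00·(cos206°, sin206°) = (-0.8988, -0.4384)
|BD| = 6.9127
circle(B,6.00) ∩ circle(D,5.00): a=4.2520, h=4.2333
  candidates: C₊=(3.0762,4.0560) cross=29.263; C₋=(3.6131,-4.3935) cross=-29.263
  mode - wants cross < 0 → take C=(3.6131,-4.3935) (cross=-29.263)
ex = (C−B)/|BC| = (0.7520,-0.6592); ey = (0.6592,0.7520)
P = B + -0.78·ex + -0.93·ey = (-2.0984,-0.6235)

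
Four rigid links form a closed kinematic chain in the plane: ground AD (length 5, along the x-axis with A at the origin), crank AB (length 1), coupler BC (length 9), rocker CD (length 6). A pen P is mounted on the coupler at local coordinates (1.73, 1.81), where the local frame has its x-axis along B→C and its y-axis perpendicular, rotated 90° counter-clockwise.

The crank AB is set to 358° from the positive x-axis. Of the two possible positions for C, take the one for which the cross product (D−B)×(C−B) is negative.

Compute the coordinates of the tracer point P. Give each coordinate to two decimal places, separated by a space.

A=(0,0), D=(5.00,0)
B = A + 1.00·(cos358°, sin358°) = (0.9994, -0.0349)
|BD| = 4.0008
circle(B,9.00) ∩ circle(D,6.00): a=7.6243, h=4.7822
  candidates: C₊=(8.5817,4.8137) cross=19.133; C₋=(8.6651,-4.7505) cross=-19.133
  mode - wants cross < 0 → take C=(8.6651,-4.7505) (cross=-19.133)
ex = (C−B)/|BC| = (0.8517,-0.5240); ey = (0.5240,0.8517)
P = B + 1.73·ex + 1.81·ey = (3.4213,0.6003)

3.42 0.60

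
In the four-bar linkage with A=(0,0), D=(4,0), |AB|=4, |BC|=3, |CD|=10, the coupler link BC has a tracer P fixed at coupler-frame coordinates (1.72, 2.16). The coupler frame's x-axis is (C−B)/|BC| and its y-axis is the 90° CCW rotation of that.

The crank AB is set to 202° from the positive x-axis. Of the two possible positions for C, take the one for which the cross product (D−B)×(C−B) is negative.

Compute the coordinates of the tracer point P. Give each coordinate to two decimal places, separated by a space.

A=(0,0), D=(4.00,0)
B = A + 4.00·(cos202°, sin202°) = (-3.7087, -1.4984)
|BD| = 7.8530
circle(B,3.00) ∩ circle(D,10.00): a=-1.8674, h=2.3479
  candidates: C₊=(-5.9899,0.4500) cross=18.438; C₋=(-5.0939,-4.1595) cross=-18.438
  mode - wants cross < 0 → take C=(-5.0939,-4.1595) (cross=-18.438)
ex = (C−B)/|BC| = (-0.4617,-0.8870); ey = (0.8870,-0.4617)
P = B + 1.72·ex + 2.16·ey = (-2.5869,-4.0214)

-2.59 -4.02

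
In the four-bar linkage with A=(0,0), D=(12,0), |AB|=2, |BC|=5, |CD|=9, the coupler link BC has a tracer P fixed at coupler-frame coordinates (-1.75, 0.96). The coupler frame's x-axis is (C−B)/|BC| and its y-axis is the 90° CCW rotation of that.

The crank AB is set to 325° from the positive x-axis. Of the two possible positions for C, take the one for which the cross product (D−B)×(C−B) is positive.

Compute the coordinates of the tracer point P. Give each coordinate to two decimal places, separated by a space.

0.05 -2.35

A=(0,0), D=(12.00,0)
B = A + 2.00·(cos325°, sin325°) = (1.6383, -1.1472)
|BD| = 10.4250
circle(B,5.00) ∩ circle(D,9.00): a=2.5267, h=4.3146
  candidates: C₊=(3.6748,3.4193) cross=44.980; C₋=(4.6244,-5.1576) cross=-44.980
  mode + wants cross > 0 → take C=(3.6748,3.4193) (cross=44.980)
ex = (C−B)/|BC| = (0.4073,0.9133); ey = (-0.9133,0.4073)
P = B + -1.75·ex + 0.96·ey = (0.0488,-2.3544)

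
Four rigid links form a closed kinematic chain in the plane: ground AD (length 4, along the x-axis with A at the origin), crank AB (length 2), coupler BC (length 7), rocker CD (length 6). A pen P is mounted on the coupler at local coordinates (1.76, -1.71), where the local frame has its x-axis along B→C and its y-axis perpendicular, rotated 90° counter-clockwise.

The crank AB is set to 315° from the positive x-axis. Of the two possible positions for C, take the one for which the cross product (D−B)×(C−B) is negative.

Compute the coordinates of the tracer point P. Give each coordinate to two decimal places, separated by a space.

2.10 -3.77

A=(0,0), D=(4.00,0)
B = A + 2.00·(cos315°, sin315°) = (1.4142, -1.4142)
|BD| = 2.9473
circle(B,7.00) ∩ circle(D,6.00): a=3.6791, h=5.9552
  candidates: C₊=(1.7845,5.5760) cross=17.551; C₋=(7.4996,-4.8737) cross=-17.551
  mode - wants cross < 0 → take C=(7.4996,-4.8737) (cross=-17.551)
ex = (C−B)/|BC| = (0.8693,-0.4942); ey = (0.4942,0.8693)
P = B + 1.76·ex + -1.71·ey = (2.0992,-3.7706)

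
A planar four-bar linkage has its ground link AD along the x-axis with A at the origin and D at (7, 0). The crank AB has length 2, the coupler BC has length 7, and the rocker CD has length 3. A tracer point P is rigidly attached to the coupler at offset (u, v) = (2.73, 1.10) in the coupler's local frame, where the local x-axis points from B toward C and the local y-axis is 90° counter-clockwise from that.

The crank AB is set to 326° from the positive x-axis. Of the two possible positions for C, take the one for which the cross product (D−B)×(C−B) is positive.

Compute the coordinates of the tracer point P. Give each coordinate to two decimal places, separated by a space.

A=(0,0), D=(7.00,0)
B = A + 2.00·(cos326°, sin326°) = (1.6581, -1.1184)
|BD| = 5.4577
circle(B,7.00) ∩ circle(D,3.00): a=6.3934, h=2.8504
  candidates: C₊=(7.3317,2.9816) cross=15.557; C₋=(8.4999,-2.5981) cross=-15.557
  mode + wants cross > 0 → take C=(7.3317,2.9816) (cross=15.557)
ex = (C−B)/|BC| = (0.8105,0.5857); ey = (-0.5857,0.8105)
P = B + 2.73·ex + 1.10·ey = (3.2265,1.3722)

3.23 1.37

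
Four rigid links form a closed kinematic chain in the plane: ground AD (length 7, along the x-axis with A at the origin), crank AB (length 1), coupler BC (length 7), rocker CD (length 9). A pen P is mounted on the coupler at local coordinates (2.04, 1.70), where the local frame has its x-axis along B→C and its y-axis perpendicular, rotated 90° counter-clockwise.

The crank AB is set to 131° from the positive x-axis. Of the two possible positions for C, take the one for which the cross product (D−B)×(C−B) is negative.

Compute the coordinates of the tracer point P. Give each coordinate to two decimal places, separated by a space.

1.34 -0.99

A=(0,0), D=(7.00,0)
B = A + 1.00·(cos131°, sin131°) = (-0.6561, 0.7547)
|BD| = 7.6932
circle(B,7.00) ∩ circle(D,9.00): a=1.7668, h=6.7734
  candidates: C₊=(1.7667,7.3221) cross=52.109; C₋=(0.4378,-6.1593) cross=-52.109
  mode - wants cross < 0 → take C=(0.4378,-6.1593) (cross=-52.109)
ex = (C−B)/|BC| = (0.1563,-0.9877); ey = (0.9877,0.1563)
P = B + 2.04·ex + 1.70·ey = (1.3418,-0.9946)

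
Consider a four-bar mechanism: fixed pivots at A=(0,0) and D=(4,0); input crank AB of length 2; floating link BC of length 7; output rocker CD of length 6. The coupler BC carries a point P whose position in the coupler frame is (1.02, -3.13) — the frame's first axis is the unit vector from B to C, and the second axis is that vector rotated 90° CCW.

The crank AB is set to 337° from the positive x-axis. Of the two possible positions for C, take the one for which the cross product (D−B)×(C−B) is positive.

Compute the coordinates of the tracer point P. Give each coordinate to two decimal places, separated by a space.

A=(0,0), D=(4.00,0)
B = A + 2.00·(cos337°, sin337°) = (1.8410, -0.7815)
|BD| = 2.2961
circle(B,7.00) ∩ circle(D,6.00): a=3.9790, h=5.7592
  candidates: C₊=(3.6223,5.9881) cross=13.223; C₋=(7.5425,-4.8426) cross=-13.223
  mode + wants cross > 0 → take C=(3.6223,5.9881) (cross=13.223)
ex = (C−B)/|BC| = (0.2545,0.9671); ey = (-0.9671,0.2545)
P = B + 1.02·ex + -3.13·ey = (5.1275,-0.5915)

5.13 -0.59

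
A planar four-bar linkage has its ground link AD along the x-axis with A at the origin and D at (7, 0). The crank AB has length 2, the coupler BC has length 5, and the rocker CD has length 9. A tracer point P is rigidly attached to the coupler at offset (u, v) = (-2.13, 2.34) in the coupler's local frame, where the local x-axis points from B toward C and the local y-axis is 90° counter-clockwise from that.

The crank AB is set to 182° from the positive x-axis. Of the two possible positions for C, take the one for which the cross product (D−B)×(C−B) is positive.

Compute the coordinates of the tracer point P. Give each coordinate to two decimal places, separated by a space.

A=(0,0), D=(7.00,0)
B = A + 2.00·(cos182°, sin182°) = (-1.9988, -0.0698)
|BD| = 8.9991
circle(B,5.00) ∩ circle(D,9.00): a=1.3881, h=4.8035
  candidates: C₊=(-0.6480,4.7443) cross=43.227; C₋=(-0.5735,-4.8623) cross=-43.227
  mode + wants cross > 0 → take C=(-0.6480,4.7443) (cross=43.227)
ex = (C−B)/|BC| = (0.2702,0.9628); ey = (-0.9628,0.2702)
P = B + -2.13·ex + 2.34·ey = (-4.8272,-1.4884)

-4.83 -1.49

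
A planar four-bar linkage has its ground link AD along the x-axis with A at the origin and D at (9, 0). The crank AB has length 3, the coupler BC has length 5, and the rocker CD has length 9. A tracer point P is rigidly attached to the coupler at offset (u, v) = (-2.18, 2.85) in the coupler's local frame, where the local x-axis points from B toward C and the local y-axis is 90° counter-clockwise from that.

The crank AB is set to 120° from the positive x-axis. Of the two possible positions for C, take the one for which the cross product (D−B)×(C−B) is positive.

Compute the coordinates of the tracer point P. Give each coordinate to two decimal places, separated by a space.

A=(0,0), D=(9.00,0)
B = A + 3.00·(cos120°, sin120°) = (-1.5000, 2.5981)
|BD| = 10.8167
circle(B,5.00) ∩ circle(D,9.00): a=2.8197, h=4.1291
  candidates: C₊=(2.2289,5.9290) cross=44.663; C₋=(0.2454,-2.0874) cross=-44.663
  mode + wants cross > 0 → take C=(2.2289,5.9290) (cross=44.663)
ex = (C−B)/|BC| = (0.7458,0.6662); ey = (-0.6662,0.7458)
P = B + -2.18·ex + 2.85·ey = (-5.0244,3.2713)

-5.02 3.27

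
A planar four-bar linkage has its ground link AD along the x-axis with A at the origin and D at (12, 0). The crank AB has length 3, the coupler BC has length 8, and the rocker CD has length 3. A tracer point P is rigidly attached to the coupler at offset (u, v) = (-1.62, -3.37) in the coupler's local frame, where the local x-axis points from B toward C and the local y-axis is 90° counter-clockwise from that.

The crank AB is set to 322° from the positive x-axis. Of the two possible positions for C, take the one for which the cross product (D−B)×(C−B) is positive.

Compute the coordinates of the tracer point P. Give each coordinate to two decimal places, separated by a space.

2.41 -5.59

A=(0,0), D=(12.00,0)
B = A + 3.00·(cos322°, sin322°) = (2.3640, -1.8470)
|BD| = 9.8114
circle(B,8.00) ∩ circle(D,3.00): a=7.7086, h=2.1397
  candidates: C₊=(9.5320,1.7055) cross=20.993; C₋=(10.3376,-2.4973) cross=-20.993
  mode + wants cross > 0 → take C=(9.5320,1.7055) (cross=20.993)
ex = (C−B)/|BC| = (0.8960,0.4441); ey = (-0.4441,0.8960)
P = B + -1.62·ex + -3.37·ey = (2.4090,-5.5859)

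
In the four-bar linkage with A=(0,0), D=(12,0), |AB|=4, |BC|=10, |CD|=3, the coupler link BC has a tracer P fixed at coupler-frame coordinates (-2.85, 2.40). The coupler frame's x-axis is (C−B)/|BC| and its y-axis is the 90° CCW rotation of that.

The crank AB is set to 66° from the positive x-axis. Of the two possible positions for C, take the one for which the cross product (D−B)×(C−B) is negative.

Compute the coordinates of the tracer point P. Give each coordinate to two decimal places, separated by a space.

A=(0,0), D=(12.00,0)
B = A + 4.00·(cos66°, sin66°) = (1.6269, 3.6542)
|BD| = 10.9979
circle(B,10.00) ∩ circle(D,3.00): a=9.6361, h=2.6731
  candidates: C₊=(11.6038,2.9737) cross=29.399; C₋=(9.8274,-2.0688) cross=-29.399
  mode - wants cross < 0 → take C=(9.8274,-2.0688) (cross=-29.399)
ex = (C−B)/|BC| = (0.8200,-0.5723); ey = (0.5723,0.8200)
P = B + -2.85·ex + 2.40·ey = (0.6633,7.2533)

0.66 7.25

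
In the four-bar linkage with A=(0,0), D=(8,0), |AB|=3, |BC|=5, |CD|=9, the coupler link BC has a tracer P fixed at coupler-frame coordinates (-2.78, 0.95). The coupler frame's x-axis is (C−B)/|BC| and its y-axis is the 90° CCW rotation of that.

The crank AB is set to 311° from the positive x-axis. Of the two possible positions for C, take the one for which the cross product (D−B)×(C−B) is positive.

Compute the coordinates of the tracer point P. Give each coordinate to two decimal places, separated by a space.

A=(0,0), D=(8.00,0)
B = A + 3.00·(cos311°, sin311°) = (1.9682, -2.2641)
|BD| = 6.4428
circle(B,5.00) ∩ circle(D,9.00): a=-1.1246, h=4.8719
  candidates: C₊=(-0.7968,1.9018) cross=31.388; C₋=(2.6274,-7.2205) cross=-31.388
  mode + wants cross > 0 → take C=(-0.7968,1.9018) (cross=31.388)
ex = (C−B)/|BC| = (-0.5530,0.8332); ey = (-0.8332,-0.5530)
P = B + -2.78·ex + 0.95·ey = (2.7140,-5.1057)

2.71 -5.11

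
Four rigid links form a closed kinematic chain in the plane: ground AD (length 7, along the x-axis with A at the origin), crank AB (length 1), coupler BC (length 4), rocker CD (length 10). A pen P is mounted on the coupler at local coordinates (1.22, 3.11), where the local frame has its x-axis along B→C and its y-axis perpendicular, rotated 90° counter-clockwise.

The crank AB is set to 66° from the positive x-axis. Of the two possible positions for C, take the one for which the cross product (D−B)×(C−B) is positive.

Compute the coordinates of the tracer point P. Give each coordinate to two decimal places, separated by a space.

A=(0,0), D=(7.00,0)
B = A + 1.00·(cos66°, sin66°) = (0.4067, 0.9135)
|BD| = 6.6563
circle(B,4.00) ∩ circle(D,10.00): a=-2.9817, h=2.6663
  candidates: C₊=(-2.1808,3.9639) cross=17.748; C₋=(-2.9127,-1.3183) cross=-17.748
  mode + wants cross > 0 → take C=(-2.1808,3.9639) (cross=17.748)
ex = (C−B)/|BC| = (-0.6469,0.7626); ey = (-0.7626,-0.6469)
P = B + 1.22·ex + 3.11·ey = (-2.7541,-0.1679)

-2.75 -0.17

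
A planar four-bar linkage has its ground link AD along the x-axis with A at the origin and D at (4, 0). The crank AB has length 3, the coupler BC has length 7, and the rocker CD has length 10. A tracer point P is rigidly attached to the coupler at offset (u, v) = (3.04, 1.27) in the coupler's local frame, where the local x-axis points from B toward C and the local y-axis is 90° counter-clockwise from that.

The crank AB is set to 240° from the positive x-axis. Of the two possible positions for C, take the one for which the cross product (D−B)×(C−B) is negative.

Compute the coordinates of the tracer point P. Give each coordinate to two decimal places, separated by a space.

A=(0,0), D=(4.00,0)
B = A + 3.00·(cos240°, sin240°) = (-1.5000, -2.5981)
|BD| = 6.0828
circle(B,7.00) ∩ circle(D,10.00): a=-1.1508, h=6.9048
  candidates: C₊=(-5.4897,3.1536) cross=42.000; C₋=(0.4086,-9.3328) cross=-42.000
  mode - wants cross < 0 → take C=(0.4086,-9.3328) (cross=-42.000)
ex = (C−B)/|BC| = (0.2727,-0.9621); ey = (0.9621,0.2727)
P = B + 3.04·ex + 1.27·ey = (0.5508,-5.1766)

0.55 -5.18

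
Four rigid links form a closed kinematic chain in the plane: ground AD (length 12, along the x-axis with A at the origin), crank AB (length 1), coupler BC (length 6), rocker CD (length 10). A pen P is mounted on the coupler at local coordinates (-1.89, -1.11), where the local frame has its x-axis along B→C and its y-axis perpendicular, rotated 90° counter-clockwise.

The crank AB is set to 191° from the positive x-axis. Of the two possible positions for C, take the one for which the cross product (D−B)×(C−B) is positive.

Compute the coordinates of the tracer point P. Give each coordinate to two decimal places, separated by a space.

-1.40 -2.34

A=(0,0), D=(12.00,0)
B = A + 1.00·(cos191°, sin191°) = (-0.9816, -0.1908)
|BD| = 12.9830
circle(B,6.00) ∩ circle(D,10.00): a=4.0268, h=4.4481
  candidates: C₊=(2.9793,4.3159) cross=57.749; C₋=(3.1101,-4.5792) cross=-57.749
  mode + wants cross > 0 → take C=(2.9793,4.3159) (cross=57.749)
ex = (C−B)/|BC| = (0.6602,0.7511); ey = (-0.7511,0.6602)
P = B + -1.89·ex + -1.11·ey = (-1.3956,-2.3432)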